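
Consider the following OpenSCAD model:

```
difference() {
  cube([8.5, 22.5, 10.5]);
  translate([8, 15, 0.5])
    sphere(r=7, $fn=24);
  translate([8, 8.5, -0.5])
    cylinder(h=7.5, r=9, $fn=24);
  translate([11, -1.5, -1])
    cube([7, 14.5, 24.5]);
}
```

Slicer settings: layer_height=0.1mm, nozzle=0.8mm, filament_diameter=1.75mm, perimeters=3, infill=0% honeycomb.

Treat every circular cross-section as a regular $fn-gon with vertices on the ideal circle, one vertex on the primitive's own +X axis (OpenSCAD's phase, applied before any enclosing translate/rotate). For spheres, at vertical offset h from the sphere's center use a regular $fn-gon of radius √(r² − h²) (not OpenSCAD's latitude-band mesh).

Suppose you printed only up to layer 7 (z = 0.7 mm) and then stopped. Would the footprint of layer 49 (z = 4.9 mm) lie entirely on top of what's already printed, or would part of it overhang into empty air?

part overhangs

Compare the two slices. At z = 0.7: the 8.5×22.5 cube contributes its full rectangle (area 191.25 mm²); the r=7 sphere at (8, 15) contributes a regular 24-gon of circumradius √(7²−0.2²) = 6.997 (area = (24/2)·6.997²·sin(360°/24) = 152.06 mm²); the cylinder at (8, 8.5): section is a regular 24-gon, circumradius r=9 (area = (24/2)·9.000²·sin(360°/24) = 251.57 mm²); the cube at (11, -1.5) is present — its section is the full 7×14.5 rectangle (area 101.50 mm²); After the difference (first − rest): starting from the 8.5×22.5 cube (191.25 mm²), the r=7 sphere at (8, 15) partially overlaps it — only the 82.99 mm² overlap (of its 152.06 mm²) is removed, clipping the outline; the r=9 cylinder at (8, 8.5) partially overlaps it — only the 75.80 mm² overlap (of its 251.57 mm²) is removed, clipping the outline; the 7×14.5 cube at (11, -1.5) misses the remaining region (no effect) — area = 32.46 mm². At z = 4.9: the cube is present — its section is the full 8.5×22.5 rectangle (area 191.25 mm²); the sphere at (8, 15): section is a regular 24-gon, circumradius = √(r²−h²) = √(7²−4.4²) = 5.444 (area = (24/2)·5.444²·sin(360°/24) = 92.06 mm²); the r=9 cylinder at (8, 8.5) contributes a regular 24-gon of circumradius 9 (area = (24/2)·9.000²·sin(360°/24) = 251.57 mm²); the 7×14.5 cube at (11, -1.5) contributes its full rectangle (area 101.50 mm²); Taking the first minus the rest: starting from the 8.5×22.5 cube (191.25 mm²), the r=7 sphere at (8, 15) partially overlaps it — only the 51.44 mm² overlap (of its 92.06 mm²) is removed, clipping the outline; the r=9 cylinder at (8, 8.5) partially overlaps it — only the 91.50 mm² overlap (of its 251.57 mm²) is removed, clipping the outline; the 7×14.5 cube at (11, -1.5) misses the remaining region (no effect) — area = 48.31 mm². Checking containment: at z = 4.9 the cross-section extends beyond the z = 0.7 cross-section by about 15.85 mm².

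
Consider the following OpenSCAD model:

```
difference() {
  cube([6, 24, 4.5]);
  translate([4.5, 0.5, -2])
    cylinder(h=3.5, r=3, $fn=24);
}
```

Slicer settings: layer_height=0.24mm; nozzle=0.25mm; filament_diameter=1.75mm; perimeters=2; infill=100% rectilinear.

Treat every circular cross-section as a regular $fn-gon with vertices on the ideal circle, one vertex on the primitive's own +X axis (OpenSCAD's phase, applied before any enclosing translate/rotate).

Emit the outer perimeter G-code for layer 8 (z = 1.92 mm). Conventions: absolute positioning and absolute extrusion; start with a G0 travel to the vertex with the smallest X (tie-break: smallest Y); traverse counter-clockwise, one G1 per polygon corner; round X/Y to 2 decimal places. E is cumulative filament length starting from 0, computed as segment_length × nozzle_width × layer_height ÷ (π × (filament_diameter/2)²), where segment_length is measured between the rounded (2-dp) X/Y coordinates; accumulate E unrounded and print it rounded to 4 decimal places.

G0 X0.00 Y0.00 Z1.92
G1 X6.00 Y0.00 E0.1497
G1 X6.00 Y24.00 E0.7484
G1 X0.00 Y24.00 E0.8980
G1 X0.00 Y0.00 E1.4967

At z = 1.92 mm: the cube is present — its section is the full 6×24 rectangle; the cylinder at (4.5, 0.5) is absent (z outside [-2, 1.5]); Taking the first minus the rest: none of the subtracted shapes is present at this height, so the 6×24 cube is unchanged — 1 connected region. The outline is a single polygon with 4 vertices. Extrusion per mm of travel: 0.25 × 0.24 / (π × 0.875²) = 0.024945. Accumulating E over each segment gives final E = 1.4967.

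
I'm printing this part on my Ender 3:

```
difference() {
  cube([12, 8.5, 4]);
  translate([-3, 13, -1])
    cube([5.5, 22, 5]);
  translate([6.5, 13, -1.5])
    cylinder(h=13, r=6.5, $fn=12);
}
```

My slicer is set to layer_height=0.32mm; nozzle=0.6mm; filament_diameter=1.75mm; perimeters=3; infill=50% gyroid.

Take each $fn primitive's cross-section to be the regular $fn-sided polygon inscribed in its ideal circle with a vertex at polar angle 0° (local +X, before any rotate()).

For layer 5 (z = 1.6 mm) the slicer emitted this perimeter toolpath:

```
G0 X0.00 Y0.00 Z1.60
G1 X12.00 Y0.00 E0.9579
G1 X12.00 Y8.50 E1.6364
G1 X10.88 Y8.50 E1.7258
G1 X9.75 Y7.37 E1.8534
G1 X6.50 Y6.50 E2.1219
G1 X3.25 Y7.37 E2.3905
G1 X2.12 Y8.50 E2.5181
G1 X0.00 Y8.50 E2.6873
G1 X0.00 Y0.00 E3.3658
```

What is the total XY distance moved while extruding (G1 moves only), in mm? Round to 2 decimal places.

42.16 mm

Sum the Euclidean lengths of each G1 segment: total = 42.16 mm.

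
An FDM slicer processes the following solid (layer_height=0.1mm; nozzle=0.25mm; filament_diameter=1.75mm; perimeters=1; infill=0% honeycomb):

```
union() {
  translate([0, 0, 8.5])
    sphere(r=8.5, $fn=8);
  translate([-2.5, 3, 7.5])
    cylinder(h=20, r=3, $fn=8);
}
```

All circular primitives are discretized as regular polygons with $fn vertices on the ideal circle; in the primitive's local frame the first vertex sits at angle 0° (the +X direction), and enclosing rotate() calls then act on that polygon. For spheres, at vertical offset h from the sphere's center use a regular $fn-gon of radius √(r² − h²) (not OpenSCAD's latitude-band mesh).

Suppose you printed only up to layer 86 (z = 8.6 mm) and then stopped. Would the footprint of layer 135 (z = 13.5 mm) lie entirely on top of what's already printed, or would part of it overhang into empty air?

entirely on top

Compare the two slices. At z = 8.6: the sphere: section is a regular 8-gon, circumradius = √(r²−h²) = √(8.5²−0.1²) = 8.499 (area = (8/2)·8.499²·sin(360°/8) = 204.33 mm²); the cylinder at (-2.5, 3): section is a regular 8-gon, circumradius r=3 (area = (8/2)·3.000²·sin(360°/8) = 25.46 mm²); Merging all regions: the r=3 cylinder at (-2.5, 3) lies entirely inside the r=8.5 sphere, so the union is just the r=8.5 sphere — area = 204.33 mm². At z = 13.5: the sphere: section is a regular 8-gon, circumradius = √(r²−h²) = √(8.5²−5²) = 6.874 (area = (8/2)·6.874²·sin(360°/8) = 133.64 mm²); the r=3 cylinder at (-2.5, 3) gives a regular 8-gon of circumradius 3 (constant along its height) (area = (8/2)·3.000²·sin(360°/8) = 25.46 mm²); Merging all regions: the regions partially overlap — summed areas 159.10 mm² minus the doubly-counted overlap 25.09 mm² gives 134.01 mm² — area = 134.01 mm². Checking containment: the cross-section at z = 13.5 is a subset of the cross-section at z = 8.6.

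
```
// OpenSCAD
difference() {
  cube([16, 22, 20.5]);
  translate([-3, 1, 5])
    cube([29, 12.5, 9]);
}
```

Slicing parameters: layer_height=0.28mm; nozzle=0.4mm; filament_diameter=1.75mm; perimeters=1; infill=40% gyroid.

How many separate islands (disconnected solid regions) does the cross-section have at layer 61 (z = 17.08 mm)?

1

At z = 17.08 mm: the 16×22 cube contributes its full rectangle; the cube at (-3, 1) is absent (z outside [5, 14]); Subtracting the remaining from the first: none of the subtracted shapes is present at this height, so the 16×22 cube is unchanged — 1 connected region. Overall, the cross-section is a single solid region. Island count = 1.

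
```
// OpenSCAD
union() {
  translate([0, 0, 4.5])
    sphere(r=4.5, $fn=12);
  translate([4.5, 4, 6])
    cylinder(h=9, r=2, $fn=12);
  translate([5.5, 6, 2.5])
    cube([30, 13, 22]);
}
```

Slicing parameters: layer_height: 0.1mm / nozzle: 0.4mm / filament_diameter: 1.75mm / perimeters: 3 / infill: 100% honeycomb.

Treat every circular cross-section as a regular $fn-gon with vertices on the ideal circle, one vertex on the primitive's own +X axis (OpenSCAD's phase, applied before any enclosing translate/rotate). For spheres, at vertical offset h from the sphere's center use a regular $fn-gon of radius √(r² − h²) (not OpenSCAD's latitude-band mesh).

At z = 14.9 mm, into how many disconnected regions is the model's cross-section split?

At z = 14.9 mm: the sphere does not reach this height (|z−center|=10.400 > r=4.5); the r=2 cylinder at (4.5, 4) gives a regular 12-gon of circumradius 2 (constant along its height); the 30×13 cube at (5.5, 6) contributes its full rectangle; Taking the union: the 2 present regions are separate (no shared area or edge), so areas and boundary lengths simply add and each stays a separate island — 2 connected regions. The result has 2 disconnected regions.

2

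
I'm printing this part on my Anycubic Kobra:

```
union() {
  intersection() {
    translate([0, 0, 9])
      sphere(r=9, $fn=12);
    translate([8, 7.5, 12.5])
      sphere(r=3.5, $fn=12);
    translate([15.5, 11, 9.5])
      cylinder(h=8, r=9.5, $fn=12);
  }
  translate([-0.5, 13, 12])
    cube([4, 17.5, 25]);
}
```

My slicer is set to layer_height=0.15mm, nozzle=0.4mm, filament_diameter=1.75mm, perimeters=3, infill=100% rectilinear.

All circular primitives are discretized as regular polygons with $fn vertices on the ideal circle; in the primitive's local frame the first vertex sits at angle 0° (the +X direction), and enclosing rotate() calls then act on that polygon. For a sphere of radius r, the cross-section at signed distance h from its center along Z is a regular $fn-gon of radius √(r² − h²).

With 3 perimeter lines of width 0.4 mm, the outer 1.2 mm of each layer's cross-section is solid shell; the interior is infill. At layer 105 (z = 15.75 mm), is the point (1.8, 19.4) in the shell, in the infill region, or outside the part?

At z = 15.75 mm: the sphere: section is a regular 12-gon, circumradius = √(r²−h²) = √(9²−6.75²) = 5.953; the r=3.5 sphere at (8, 7.5) slices to a regular 12-gon of circumradius 1.299 (√(r²−h²) with h=3.25 from center); the r=9.5 cylinder at (15.5, 11) contributes a regular 12-gon of circumradius 9.5; Keeping only the common overlap: the r=3.5 sphere at (8, 7.5) does not overlap the r=9 sphere (empty); the r=9.5 cylinder at (15.5, 11) does not overlap the running intersection (empty) — nothing remains; the 4×17.5 cube at (-0.5, 13) contributes its full rectangle; Combining (union): only the 4×17.5 cube at (-0.5, 13) is present, so the union is just that shape — 1 connected region. Overall, the cross-section is a single solid region. The nearest boundary edge runs (3.50, 13.00)→(3.50, 30.50); distance from the point to it = 1.70 mm. The point is inside the cross-section and 1.70 mm from the nearest boundary — more than the 1.2 mm shell width (3 × 0.4), so it's in the infill interior.

infill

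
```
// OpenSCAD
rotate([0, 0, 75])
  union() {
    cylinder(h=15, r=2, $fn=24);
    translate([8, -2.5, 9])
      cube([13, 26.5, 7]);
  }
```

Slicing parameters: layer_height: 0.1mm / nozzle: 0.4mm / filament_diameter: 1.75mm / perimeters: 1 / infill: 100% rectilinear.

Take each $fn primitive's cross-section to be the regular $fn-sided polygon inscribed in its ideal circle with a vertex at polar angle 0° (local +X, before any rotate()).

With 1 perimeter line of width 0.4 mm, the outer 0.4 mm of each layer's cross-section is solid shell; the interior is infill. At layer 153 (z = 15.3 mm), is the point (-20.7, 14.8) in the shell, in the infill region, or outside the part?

At z = 15.3 mm: the cylinder does not reach this height (z outside [0, 15]); the cube at (8, -2.5) is present — its section is the full 13×26.5 rectangle; Combining (union): only the 13×26.5 cube at (8, -2.5) is present, so the union is just that shape — 1 connected region; (whole slice rotated 75° about Z — lengths, areas and connectivity unchanged). Overall, the cross-section is a single solid region. Undo the 75° rotation: the query point maps to (8.938, 23.825) in the un-rotated model frame. The nearest boundary edge runs (21.00, 24.00)→(8.00, 24.00); distance from the point to it = 0.17 mm. The point is inside the cross-section, 0.17 mm from the nearest boundary — within the 0.4 mm shell band (1 × 0.4).

shell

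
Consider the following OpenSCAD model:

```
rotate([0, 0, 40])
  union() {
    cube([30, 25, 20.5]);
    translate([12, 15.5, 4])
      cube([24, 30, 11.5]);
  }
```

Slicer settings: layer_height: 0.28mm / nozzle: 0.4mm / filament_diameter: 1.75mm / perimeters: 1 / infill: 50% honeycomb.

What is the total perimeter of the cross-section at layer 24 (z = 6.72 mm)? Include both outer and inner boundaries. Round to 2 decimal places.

163.00 mm

At z = 6.72 mm: the 30×25 cube contributes its full rectangle (perimeter 110.00 mm); the cube at (12, 15.5) (footprint 24×30) is included at this height (perimeter 108.00 mm); Taking the union: the regions partially overlap (shared area 171.00 mm²), so the edge portions inside another operand are dropped and the merged outline is re-measured after clipping — boundary = 163.00 mm; (rotated 40° about Z; rotation is an isometry so areas/perimeters/island counts are preserved). Overall, the cross-section is a single solid region. Total boundary length (outer) = 163.00 mm.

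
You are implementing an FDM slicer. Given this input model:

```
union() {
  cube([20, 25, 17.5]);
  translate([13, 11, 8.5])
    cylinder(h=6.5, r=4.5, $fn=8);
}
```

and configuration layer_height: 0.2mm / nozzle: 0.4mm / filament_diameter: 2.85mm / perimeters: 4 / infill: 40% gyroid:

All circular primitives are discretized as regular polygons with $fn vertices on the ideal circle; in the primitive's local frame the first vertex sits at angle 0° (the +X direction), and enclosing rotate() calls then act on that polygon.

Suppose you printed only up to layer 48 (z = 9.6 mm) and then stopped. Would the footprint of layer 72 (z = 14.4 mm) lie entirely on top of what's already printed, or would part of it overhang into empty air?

Compare the two slices. At z = 9.6: the cube is present — its section is the full 20×25 rectangle (area 500.00 mm²); the r=4.5 cylinder at (13, 11) contributes a regular 8-gon of circumradius 4.5 (area = (8/2)·4.500²·sin(360°/8) = 57.28 mm²); Taking the union: the r=4.5 cylinder at (13, 11) lies entirely inside the 20×25 cube, so the union is just the 20×25 cube — area = 500.00 mm². At z = 14.4: the 20×25 cube contributes its full rectangle (area 500.00 mm²); the r=4.5 cylinder at (13, 11) contributes a regular 8-gon of circumradius 4.5 (area = (8/2)·4.500²·sin(360°/8) = 57.28 mm²); Merging all regions: the r=4.5 cylinder at (13, 11) lies entirely inside the 20×25 cube, so the union is just the 20×25 cube — area = 500.00 mm². Checking containment: the cross-section at z = 14.4 is a subset of the cross-section at z = 9.6.

entirely on top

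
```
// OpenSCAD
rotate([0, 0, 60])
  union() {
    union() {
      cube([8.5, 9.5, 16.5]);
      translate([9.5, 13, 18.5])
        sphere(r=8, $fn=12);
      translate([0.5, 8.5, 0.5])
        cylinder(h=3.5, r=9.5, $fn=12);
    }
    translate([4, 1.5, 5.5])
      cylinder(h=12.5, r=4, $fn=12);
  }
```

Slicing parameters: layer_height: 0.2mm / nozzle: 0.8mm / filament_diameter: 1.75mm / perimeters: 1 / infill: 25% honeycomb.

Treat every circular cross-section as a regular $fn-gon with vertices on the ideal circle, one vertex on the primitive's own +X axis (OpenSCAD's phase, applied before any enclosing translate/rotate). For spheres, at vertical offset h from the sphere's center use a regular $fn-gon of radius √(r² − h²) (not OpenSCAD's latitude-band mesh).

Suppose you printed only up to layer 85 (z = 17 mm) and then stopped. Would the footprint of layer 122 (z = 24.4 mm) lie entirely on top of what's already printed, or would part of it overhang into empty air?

Compare the two slices. At z = 17: the cube is not intersected at this z (z outside [0, 16.5]); the r=8 sphere at (9.5, 13) slices to a regular 12-gon of circumradius 7.858 (√(r²−h²) with h=1.5 from center) (area = (12/2)·7.858²·sin(360°/12) = 185.25 mm²); the cylinder at (0.5, 8.5) is absent (z outside [0.5, 4]); Merging all regions: only the r=8 sphere at (9.5, 13) is present, so the union is just that shape — area = 185.25 mm²; the cylinder at (4, 1.5): section is a regular 12-gon, circumradius r=4 (area = (12/2)·4.000²·sin(360°/12) = 48.00 mm²); Merging all regions: the 2 present regions are separate (no shared area or edge), so areas and boundary lengths simply add and each stays a separate island — area = 233.25 mm²; (whole slice rotated 60° about Z — lengths, areas and connectivity unchanged). At z = 24.4: the cube is not intersected at this z (z outside [0, 16.5]); the r=8 sphere at (9.5, 13) slices to a regular 12-gon of circumradius 5.403 (√(r²−h²) with h=5.9 from center) (area = (12/2)·5.403²·sin(360°/12) = 87.57 mm²); the cylinder at (0.5, 8.5) is absent (z outside [0.5, 4]); Combining (union): only the r=8 sphere at (9.5, 13) is present, so the union is just that shape — area = 87.57 mm²; the cylinder at (4, 1.5) is absent (z outside [5.5, 18]); Combining (union): only the result so far is present, so the union is just that shape — area = 87.57 mm²; (rotated 60° about Z; rotation is an isometry so areas/perimeters/island counts are preserved). Checking containment: the cross-section at z = 24.4 is a subset of the cross-section at z = 17.

entirely on top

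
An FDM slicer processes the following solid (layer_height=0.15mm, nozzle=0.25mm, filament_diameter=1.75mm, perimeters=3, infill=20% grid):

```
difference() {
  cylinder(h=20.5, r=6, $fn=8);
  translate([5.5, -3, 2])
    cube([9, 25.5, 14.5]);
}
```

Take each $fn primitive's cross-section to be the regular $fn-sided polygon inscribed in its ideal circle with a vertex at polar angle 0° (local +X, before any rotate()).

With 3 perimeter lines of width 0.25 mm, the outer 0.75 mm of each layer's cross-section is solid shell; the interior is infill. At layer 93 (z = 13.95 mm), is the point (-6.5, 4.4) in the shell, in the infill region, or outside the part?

outside

At z = 13.95 mm: the r=6 cylinder contributes a regular 8-gon of circumradius 6; the cube at (5.5, -3) is present — its section is the full 9×25.5 rectangle; After the difference (first − rest): starting from the r=6 cylinder, the 9×25.5 cube at (5.5, -3) partially overlaps it — only the 0.60 mm² overlap (of its 229.50 mm²) is removed, clipping the outline — 1 connected region. Overall, the cross-section is a single solid region. The nearest boundary edge runs (-6.00, 0.00)→(-4.24, 4.24); distance from the point to it = 2.15 mm. The point is not inside any of the regions above, so it lies outside the cross-section (2.15 mm from the nearest boundary).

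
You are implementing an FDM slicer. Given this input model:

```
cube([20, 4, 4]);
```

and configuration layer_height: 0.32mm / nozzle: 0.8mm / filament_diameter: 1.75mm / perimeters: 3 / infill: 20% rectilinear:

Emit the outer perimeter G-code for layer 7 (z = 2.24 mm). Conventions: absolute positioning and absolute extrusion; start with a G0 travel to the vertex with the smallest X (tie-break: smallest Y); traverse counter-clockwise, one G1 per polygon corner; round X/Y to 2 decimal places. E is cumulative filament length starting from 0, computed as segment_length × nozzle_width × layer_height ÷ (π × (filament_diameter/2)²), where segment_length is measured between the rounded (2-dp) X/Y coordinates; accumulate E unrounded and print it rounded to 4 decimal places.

G0 X0.00 Y0.00 Z2.24
G1 X20.00 Y0.00 E2.1286
G1 X20.00 Y4.00 E2.5544
G1 X0.00 Y4.00 E4.6830
G1 X0.00 Y0.00 E5.1088

At z = 2.24 mm: the 20×4 cube contributes its full rectangle. The outline is a single polygon with 4 vertices. Extrusion per mm of travel: 0.8 × 0.32 / (π × 0.875²) = 0.106432. Accumulating E over each segment gives final E = 5.1088.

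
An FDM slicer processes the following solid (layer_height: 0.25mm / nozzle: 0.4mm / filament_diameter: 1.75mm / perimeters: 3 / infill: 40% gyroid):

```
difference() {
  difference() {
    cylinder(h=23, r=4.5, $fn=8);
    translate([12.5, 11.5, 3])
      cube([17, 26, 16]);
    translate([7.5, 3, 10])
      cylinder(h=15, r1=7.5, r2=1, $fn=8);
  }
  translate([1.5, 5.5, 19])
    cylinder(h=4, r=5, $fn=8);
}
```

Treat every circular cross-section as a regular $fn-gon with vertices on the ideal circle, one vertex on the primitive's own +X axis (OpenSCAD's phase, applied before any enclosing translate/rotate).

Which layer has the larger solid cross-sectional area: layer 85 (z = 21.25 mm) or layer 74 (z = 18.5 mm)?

Layer 85 (z = 21.25): the cylinder: section is a regular 8-gon, circumradius r=4.5 (area = (8/2)·4.500²·sin(360°/8) = 57.28 mm²); the cube at (12.5, 11.5) does not reach this height (z outside [3, 19]); the cone at (7.5, 3) contributes a regular 8-gon of circumradius 2.625 (interpolated between r1=7.5 and r2=1 at t=0.750) (area = (8/2)·2.625²·sin(360°/8) = 19.49 mm²); Subtracting the remaining from the first: starting from the r=4.5 cylinder (57.28 mm²), the cone at (7.5, 3) misses the remaining region (no effect) — area = 57.28 mm²; the r=5 cylinder at (1.5, 5.5) gives a regular 8-gon of circumradius 5 (constant along its height) (area = (8/2)·5.000²·sin(360°/8) = 70.71 mm²); Subtracting the remaining from the first: starting from the result so far (57.28 mm²), the r=5 cylinder at (1.5, 5.5) partially overlaps it — only the 15.94 mm² overlap (of its 70.71 mm²) is removed, clipping the outline — area = 41.33 mm². So its area = 41.33 mm². Layer 74 (z = 18.5): the r=4.5 cylinder contributes a regular 8-gon of circumradius 4.5 (area = (8/2)·4.500²·sin(360°/8) = 57.28 mm²); the cube at (12.5, 11.5) is present — its section is the full 17×26 rectangle (area 442.00 mm²); the cone at (7.5, 3): at t=0.567 of its height the radius interpolates to r₁+(r₂−r₁)t = 3.817, giving a regular 8-gon of that circumradius (area = (8/2)·3.817²·sin(360°/8) = 41.20 mm²); Taking the first minus the rest: starting from the r=4.5 cylinder (57.28 mm²), the 17×26 cube at (12.5, 11.5) misses the remaining region (no effect); the cone at (7.5, 3) misses the remaining region (no effect) — area = 57.28 mm²; the cylinder at (1.5, 5.5) does not reach this height (z outside [19, 23]); Taking the first minus the rest: none of the subtracted shapes is present at this height, so that combined region is unchanged — area = 57.28 mm². So its area = 57.28 mm². Layer 74 is larger (57.28 vs 41.33 mm²).

layer 74 (z = 18.5 mm)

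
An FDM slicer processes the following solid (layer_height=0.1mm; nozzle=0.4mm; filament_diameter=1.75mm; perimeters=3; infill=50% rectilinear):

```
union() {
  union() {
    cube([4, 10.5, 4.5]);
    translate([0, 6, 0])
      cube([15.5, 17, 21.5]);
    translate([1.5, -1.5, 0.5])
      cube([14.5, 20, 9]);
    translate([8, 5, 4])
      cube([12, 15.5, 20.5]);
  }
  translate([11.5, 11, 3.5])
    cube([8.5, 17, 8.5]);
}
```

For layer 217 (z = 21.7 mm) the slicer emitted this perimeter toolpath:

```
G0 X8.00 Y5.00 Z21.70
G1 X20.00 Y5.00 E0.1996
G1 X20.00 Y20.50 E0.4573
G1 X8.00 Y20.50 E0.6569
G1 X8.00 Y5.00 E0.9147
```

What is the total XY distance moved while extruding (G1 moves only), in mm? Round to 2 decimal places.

Sum the Euclidean lengths of each G1 segment: total = 55.00 mm.

55.00 mm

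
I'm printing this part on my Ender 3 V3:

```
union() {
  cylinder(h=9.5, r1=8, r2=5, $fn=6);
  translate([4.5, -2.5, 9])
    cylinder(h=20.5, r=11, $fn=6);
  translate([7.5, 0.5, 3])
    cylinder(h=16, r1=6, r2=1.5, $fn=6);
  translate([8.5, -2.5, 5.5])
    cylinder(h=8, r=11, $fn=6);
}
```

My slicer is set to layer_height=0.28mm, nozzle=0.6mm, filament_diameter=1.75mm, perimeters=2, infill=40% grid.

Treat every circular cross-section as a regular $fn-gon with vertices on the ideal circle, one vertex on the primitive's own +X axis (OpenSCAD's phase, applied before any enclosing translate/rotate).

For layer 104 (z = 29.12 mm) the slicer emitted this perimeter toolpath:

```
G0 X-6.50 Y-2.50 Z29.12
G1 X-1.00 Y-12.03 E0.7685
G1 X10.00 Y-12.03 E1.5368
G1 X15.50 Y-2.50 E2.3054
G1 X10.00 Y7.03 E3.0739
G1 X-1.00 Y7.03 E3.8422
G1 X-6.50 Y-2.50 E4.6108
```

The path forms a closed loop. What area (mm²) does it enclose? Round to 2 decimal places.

314.49 mm²

Apply the shoelace formula to the sequence of (X, Y) vertices; enclosed area = 314.49 mm².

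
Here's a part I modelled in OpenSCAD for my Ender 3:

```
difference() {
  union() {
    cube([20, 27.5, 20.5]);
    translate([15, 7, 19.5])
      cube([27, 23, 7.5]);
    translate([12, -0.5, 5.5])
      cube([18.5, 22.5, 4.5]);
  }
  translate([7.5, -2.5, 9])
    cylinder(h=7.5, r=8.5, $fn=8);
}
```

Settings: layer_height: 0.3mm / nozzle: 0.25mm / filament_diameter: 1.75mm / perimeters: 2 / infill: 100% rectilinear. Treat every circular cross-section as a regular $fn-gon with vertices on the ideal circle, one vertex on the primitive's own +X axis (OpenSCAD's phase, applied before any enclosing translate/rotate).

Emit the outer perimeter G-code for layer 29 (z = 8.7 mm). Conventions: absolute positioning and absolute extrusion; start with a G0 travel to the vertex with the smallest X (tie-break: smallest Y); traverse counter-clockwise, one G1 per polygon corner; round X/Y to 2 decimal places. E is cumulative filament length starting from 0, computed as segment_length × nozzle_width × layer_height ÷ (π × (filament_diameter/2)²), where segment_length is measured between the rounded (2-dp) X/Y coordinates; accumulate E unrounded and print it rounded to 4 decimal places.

At z = 8.7 mm: the cube is present — its section is the full 20×27.5 rectangle; the cube at (15, 7) is not intersected at this z (z outside [19.5, 27]); the cube at (12, -0.5) (footprint 18.5×22.5) is included at this height; Combining (union): the regions partially overlap (shared area 176.00 mm²), so overlapping operands fuse into one piece — 1 connected region; the cylinder at (7.5, -2.5) is not intersected at this z (z outside [9, 16.5]); Taking the first minus the rest: none of the subtracted shapes is present at this height, so the result so far is unchanged — 1 connected region. The outline is a single polygon with 8 vertices. Extrusion per mm of travel: 0.25 × 0.3 / (π × 0.875²) = 0.031181. Accumulating E over each segment gives final E = 3.6482.

G0 X0.00 Y0.00 Z8.70
G1 X12.00 Y0.00 E0.3742
G1 X12.00 Y-0.50 E0.3898
G1 X30.50 Y-0.50 E0.9666
G1 X30.50 Y22.00 E1.6682
G1 X20.00 Y22.00 E1.9956
G1 X20.00 Y27.50 E2.1671
G1 X0.00 Y27.50 E2.7907
G1 X0.00 Y0.00 E3.6482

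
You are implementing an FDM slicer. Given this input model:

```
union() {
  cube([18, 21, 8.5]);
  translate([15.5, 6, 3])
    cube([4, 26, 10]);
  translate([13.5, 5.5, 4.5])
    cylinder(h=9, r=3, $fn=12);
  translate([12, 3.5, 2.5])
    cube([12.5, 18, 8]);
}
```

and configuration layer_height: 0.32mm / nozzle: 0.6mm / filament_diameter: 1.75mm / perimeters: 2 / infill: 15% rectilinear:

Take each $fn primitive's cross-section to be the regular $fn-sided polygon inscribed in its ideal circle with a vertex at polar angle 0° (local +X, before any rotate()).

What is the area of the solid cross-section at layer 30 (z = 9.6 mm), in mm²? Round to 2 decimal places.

At z = 9.6 mm: the cube is not intersected at this z (z outside [0, 8.5]); the cube at (15.5, 6) is present — its section is the full 4×26 rectangle (area 104.00 mm²); the r=3 cylinder at (13.5, 5.5) contributes a regular 12-gon of circumradius 3 (area = (12/2)·3.000²·sin(360°/12) = 27.00 mm²); the cube at (12, 3.5) (footprint 12.5×18) is included at this height (area 225.00 mm²); Merging all regions: the regions partially overlap — summed areas 356.00 mm² minus the doubly-counted overlap 81.32 mm² gives 274.68 mm² — area = 274.68 mm². Overall, the cross-section is a single solid region. Net area = 274.68 mm².

274.68 mm²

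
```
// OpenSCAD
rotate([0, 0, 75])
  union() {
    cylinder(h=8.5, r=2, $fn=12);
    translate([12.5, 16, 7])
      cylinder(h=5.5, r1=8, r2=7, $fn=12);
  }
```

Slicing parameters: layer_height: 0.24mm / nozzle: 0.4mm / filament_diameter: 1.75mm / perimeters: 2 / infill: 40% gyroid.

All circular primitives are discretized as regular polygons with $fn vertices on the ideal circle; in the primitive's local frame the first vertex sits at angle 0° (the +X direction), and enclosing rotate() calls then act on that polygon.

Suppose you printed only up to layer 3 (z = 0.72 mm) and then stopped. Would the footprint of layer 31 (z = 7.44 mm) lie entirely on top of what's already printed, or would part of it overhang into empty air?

Compare the two slices. At z = 0.72: the r=2 cylinder contributes a regular 12-gon of circumradius 2 (area = (12/2)·2.000²·sin(360°/12) = 12.00 mm²); the cone at (12.5, 16) is absent (z outside [7, 12.5]); Merging all regions: only the r=2 cylinder is present, so the union is just that shape — area = 12.00 mm²; (whole slice rotated 75° about Z — lengths, areas and connectivity unchanged). At z = 7.44: the r=2 cylinder gives a regular 12-gon of circumradius 2 (constant along its height) (area = (12/2)·2.000²·sin(360°/12) = 12.00 mm²); the cone at (12.5, 16) (r1=8→r2=7) has section circumradius 7.920 here — a regular 12-gon (area = (12/2)·7.920²·sin(360°/12) = 188.18 mm²); Taking the union: the 2 present regions are separate (no shared area or edge), so areas and boundary lengths simply add and each stays a separate island — area = 200.18 mm²; (whole slice rotated 75° about Z — lengths, areas and connectivity unchanged). Checking containment: at z = 7.44 the cross-section extends beyond the z = 0.72 cross-section by about 188.18 mm².

part overhangs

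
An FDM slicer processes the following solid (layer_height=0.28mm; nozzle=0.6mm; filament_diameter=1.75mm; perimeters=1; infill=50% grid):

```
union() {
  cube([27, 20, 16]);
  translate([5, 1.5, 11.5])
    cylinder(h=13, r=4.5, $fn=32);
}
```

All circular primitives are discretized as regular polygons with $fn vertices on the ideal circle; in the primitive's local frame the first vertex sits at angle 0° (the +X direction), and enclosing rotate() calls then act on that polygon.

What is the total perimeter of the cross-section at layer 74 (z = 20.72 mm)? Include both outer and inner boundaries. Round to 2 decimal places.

At z = 20.72 mm: the cube is not intersected at this z (z outside [0, 16]); the cylinder at (5, 1.5): section is a regular 32-gon, circumradius r=4.5 (perimeter = 2·32·4.500·sin(180°/32) = 28.23 mm); Merging all regions: only the r=4.5 cylinder at (5, 1.5) is present, so the union is just that shape — boundary = 28.23 mm. Overall, the cross-section is a single solid region. Total boundary length (outer) = 28.23 mm.

28.23 mm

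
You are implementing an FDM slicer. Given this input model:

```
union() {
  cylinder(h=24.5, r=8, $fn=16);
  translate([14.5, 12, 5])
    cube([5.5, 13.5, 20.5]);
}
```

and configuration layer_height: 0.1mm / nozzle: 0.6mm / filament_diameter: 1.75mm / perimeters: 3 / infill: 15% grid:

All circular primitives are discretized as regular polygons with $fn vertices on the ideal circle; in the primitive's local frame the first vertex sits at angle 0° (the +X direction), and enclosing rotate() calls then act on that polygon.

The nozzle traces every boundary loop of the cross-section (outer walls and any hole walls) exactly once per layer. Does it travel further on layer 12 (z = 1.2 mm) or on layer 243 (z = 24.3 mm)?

layer 243 (z = 24.3 mm)

Layer 12 (z = 1.2): the r=8 cylinder gives a regular 16-gon of circumradius 8 (constant along its height) (perimeter = 2·16·8.000·sin(180°/16) = 49.94 mm); the cube at (14.5, 12) is absent (z outside [5, 25.5]); Taking the union: only the r=8 cylinder is present, so the union is just that shape — boundary = 49.94 mm. So its perimeter = 49.94 mm. Layer 243 (z = 24.3): the r=8 cylinder gives a regular 16-gon of circumradius 8 (constant along its height) (perimeter = 2·16·8.000·sin(180°/16) = 49.94 mm); the cube at (14.5, 12) (footprint 5.5×13.5) is included at this height (perimeter 38.00 mm); Taking the union: the 2 present regions are separate (no shared area or edge), so areas and boundary lengths simply add and each stays a separate island — boundary = 87.94 mm. So its perimeter = 87.94 mm. Layer 243 is larger (87.94 vs 49.94 mm).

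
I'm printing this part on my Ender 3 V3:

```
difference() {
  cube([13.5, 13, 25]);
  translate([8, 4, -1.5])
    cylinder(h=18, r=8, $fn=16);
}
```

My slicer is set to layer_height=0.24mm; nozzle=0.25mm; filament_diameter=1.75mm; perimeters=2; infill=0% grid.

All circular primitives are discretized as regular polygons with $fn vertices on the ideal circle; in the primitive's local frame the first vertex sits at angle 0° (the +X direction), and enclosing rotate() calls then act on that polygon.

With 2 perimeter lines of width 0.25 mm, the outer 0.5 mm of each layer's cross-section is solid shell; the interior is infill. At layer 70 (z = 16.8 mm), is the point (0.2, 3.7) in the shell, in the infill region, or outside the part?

At z = 16.8 mm: the 13.5×13 cube contributes its full rectangle; the cylinder at (8, 4) is absent (z outside [-1.5, 16.5]); Subtracting the remaining from the first: none of the subtracted shapes is present at this height, so the 13.5×13 cube is unchanged — 1 connected region. Overall, the cross-section is a single solid region. The nearest boundary edge runs (0.00, 13.00)→(0.00, 0.00); distance from the point to it = 0.20 mm. The point is inside the cross-section, 0.20 mm from the nearest boundary — within the 0.5 mm shell band (2 × 0.25).

shell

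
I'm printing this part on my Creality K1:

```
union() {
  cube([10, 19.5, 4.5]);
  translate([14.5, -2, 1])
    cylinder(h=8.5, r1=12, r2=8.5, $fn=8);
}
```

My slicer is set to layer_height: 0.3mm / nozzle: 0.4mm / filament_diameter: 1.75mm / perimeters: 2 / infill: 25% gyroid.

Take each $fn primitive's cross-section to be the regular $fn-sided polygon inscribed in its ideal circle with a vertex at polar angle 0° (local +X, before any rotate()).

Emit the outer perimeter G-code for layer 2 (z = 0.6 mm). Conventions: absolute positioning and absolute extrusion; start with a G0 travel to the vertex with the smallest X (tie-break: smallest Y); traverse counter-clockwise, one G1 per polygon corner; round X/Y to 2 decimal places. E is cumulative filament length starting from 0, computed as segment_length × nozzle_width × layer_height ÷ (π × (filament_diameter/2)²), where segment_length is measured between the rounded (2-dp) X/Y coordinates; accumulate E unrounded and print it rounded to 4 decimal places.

G0 X0.00 Y0.00 Z0.60
G1 X10.00 Y0.00 E0.4989
G1 X10.00 Y19.50 E1.4718
G1 X0.00 Y19.50 E1.9707
G1 X0.00 Y0.00 E2.9435

At z = 0.6 mm: the cube (footprint 10×19.5) is included at this height; the cone at (14.5, -2) is absent (z outside [1, 9.5]); Merging all regions: only the 10×19.5 cube is present, so the union is just that shape — 1 connected region. The outline is a single polygon with 4 vertices. Extrusion per mm of travel: 0.4 × 0.3 / (π × 0.875²) = 0.049890. Accumulating E over each segment gives final E = 2.9435.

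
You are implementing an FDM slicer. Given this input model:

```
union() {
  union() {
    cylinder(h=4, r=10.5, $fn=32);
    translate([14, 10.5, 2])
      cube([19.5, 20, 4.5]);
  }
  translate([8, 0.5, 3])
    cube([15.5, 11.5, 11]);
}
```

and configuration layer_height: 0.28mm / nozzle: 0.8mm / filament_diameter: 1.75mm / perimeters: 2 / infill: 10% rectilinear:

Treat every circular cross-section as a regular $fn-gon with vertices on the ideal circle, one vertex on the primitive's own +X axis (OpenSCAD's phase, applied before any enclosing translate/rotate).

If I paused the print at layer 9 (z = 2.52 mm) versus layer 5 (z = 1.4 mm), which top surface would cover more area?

Layer 9 (z = 2.52): the r=10.5 cylinder gives a regular 32-gon of circumradius 10.5 (constant along its height) (area = (32/2)·10.500²·sin(360°/32) = 344.14 mm²); the 19.5×20 cube at (14, 10.5) contributes its full rectangle (area 390.00 mm²); Combining (union): the 2 present regions are separate (no shared area or edge), so areas and boundary lengths simply add and each stays a separate island — area = 734.14 mm²; the cube at (8, 0.5) does not reach this height (z outside [3, 14]); Taking the union: only that combined region is present, so the union is just that shape — area = 734.14 mm². So its area = 734.14 mm². Layer 5 (z = 1.4): the r=10.5 cylinder gives a regular 32-gon of circumradius 10.5 (constant along its height) (area = (32/2)·10.500²·sin(360°/32) = 344.14 mm²); the cube at (14, 10.5) is not intersected at this z (z outside [2, 6.5]); Combining (union): only the r=10.5 cylinder is present, so the union is just that shape — area = 344.14 mm²; the cube at (8, 0.5) is not intersected at this z (z outside [3, 14]); Merging all regions: only that combined region is present, so the union is just that shape — area = 344.14 mm². So its area = 344.14 mm². Layer 9 is larger (734.14 vs 344.14 mm²).

layer 9 (z = 2.52 mm)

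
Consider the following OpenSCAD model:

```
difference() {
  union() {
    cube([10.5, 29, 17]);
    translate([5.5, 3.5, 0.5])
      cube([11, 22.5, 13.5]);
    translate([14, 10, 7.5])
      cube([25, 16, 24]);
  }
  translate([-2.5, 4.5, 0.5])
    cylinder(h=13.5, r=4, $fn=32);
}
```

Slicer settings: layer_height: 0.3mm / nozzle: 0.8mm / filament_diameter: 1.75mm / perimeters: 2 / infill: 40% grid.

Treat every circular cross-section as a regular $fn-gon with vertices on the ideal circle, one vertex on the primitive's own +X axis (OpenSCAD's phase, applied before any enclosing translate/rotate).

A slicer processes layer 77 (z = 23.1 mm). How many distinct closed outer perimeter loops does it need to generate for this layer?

At z = 23.1 mm: the cube does not reach this height (z outside [0, 17]); the cube at (5.5, 3.5) does not reach this height (z outside [0.5, 14]); the cube at (14, 10) is present — its section is the full 25×16 rectangle; Combining (union): only the 25×16 cube at (14, 10) is present, so the union is just that shape — 1 connected region; the cylinder at (-2.5, 4.5) is not intersected at this z (z outside [0.5, 14]); Subtracting the remaining from the first: none of the subtracted shapes is present at this height, so the result so far is unchanged — 1 connected region. The result has 1 disconnected region.

1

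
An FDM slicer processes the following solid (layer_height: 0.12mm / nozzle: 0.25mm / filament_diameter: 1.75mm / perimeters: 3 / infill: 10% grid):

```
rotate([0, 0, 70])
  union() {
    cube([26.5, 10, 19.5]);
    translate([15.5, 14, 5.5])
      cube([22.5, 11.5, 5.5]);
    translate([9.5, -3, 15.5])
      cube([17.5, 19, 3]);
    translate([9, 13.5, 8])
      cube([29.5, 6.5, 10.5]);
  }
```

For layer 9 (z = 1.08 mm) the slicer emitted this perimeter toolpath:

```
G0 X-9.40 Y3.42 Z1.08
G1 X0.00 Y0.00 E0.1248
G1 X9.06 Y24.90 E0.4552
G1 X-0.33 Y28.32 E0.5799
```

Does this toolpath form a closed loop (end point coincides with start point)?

Start point (G0): (-9.40, 3.42). End point (last G1): the path does not return to the start — open.

no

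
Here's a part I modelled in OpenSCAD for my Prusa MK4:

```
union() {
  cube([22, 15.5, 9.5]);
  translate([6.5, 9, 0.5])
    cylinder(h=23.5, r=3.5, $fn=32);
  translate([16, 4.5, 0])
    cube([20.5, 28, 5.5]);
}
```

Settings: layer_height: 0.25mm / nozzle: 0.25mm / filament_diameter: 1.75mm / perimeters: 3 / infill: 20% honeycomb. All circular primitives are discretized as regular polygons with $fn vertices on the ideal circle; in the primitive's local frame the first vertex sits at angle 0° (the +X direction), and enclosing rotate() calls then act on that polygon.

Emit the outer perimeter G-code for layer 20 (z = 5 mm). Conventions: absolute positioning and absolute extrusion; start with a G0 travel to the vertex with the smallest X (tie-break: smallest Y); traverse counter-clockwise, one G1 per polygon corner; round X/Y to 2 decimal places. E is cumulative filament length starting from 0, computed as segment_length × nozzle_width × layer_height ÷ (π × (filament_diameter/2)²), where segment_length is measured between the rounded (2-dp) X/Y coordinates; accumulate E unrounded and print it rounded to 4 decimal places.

G0 X0.00 Y0.00 Z5.00
G1 X22.00 Y0.00 E0.5717
G1 X22.00 Y4.50 E0.6886
G1 X36.50 Y4.50 E1.0654
G1 X36.50 Y32.50 E1.7929
G1 X16.00 Y32.50 E2.3256
G1 X16.00 Y15.50 E2.7673
G1 X0.00 Y15.50 E3.1831
G1 X0.00 Y0.00 E3.5859

At z = 5 mm: the cube is present — its section is the full 22×15.5 rectangle; the r=3.5 cylinder at (6.5, 9) gives a regular 32-gon of circumradius 3.5 (constant along its height); the 20.5×28 cube at (16, 4.5) contributes its full rectangle; Taking the union: the regions partially overlap (shared area 104.24 mm²), so overlapping operands fuse into one piece — 1 connected region. The outline is a single polygon with 8 vertices. Extrusion per mm of travel: 0.25 × 0.25 / (π × 0.875²) = 0.025984. Accumulating E over each segment gives final E = 3.5859.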